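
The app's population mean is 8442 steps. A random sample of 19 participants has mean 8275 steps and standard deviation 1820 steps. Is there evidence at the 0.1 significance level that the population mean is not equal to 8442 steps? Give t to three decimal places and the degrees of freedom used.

H0: μ = 8442; H1: μ ≠ 8442 (one-sample t-test, two-sided).
t = (x̄ − μ₀)/(s/√n) = (8275 − 8442)/(1820/√19) = -0.400
df = n − 1 = 18
Two-sided p-value ≈ 0.694
Since p ≈ 0.694 > α = 0.1, fail to reject H0; the evidence is not statistically significant.

t = -0.400, df = 18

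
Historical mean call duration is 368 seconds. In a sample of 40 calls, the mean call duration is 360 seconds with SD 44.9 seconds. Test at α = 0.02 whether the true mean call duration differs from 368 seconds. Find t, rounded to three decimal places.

H0: μ = 368; H1: μ ≠ 368 (one-sample t-test, two-sided).
t = (x̄ − μ₀)/(s/√n) = (360 − 368)/(44.9/√40) = -1.127
df = n − 1 = 39
Two-sided p-value ≈ 0.267
Since p ≈ 0.267 > α = 0.02, fail to reject H0; the evidence is not statistically significant.

-1.127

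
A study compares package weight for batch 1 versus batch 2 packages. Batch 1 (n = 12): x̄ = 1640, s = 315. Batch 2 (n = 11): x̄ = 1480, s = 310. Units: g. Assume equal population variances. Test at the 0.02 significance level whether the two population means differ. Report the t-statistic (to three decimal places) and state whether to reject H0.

t = 1.226; fail to reject H0

Let group 1 = batch 1, group 2 = batch 2. H0: μ_1 = μ_2; H1: μ_1 ≠ μ_2 (two-sample pooled-variance t-test, two-sided).
s_p² = [(12−1)·315² + (11−1)·310²]/(12+11−2) = 97736.9
t = (1640 − 1480)/√[97736.9·(1/12 + 1/11)] = 1.226
df = n₁ + n₂ − 2 = 21
Two-sided p-value ≈ 0.234
Since p ≈ 0.234 > α = 0.02, fail to reject H0; the evidence is not statistically significant.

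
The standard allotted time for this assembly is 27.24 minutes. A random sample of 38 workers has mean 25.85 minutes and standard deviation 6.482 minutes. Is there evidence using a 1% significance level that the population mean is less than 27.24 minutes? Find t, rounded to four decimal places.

H0: μ = 27.24; H1: μ < 27.24 (one-sample t-test, left-tailed).
t = (x̄ − μ₀)/(s/√n) = (25.85 − 27.24)/(6.482/√38) = -1.3219
df = n − 1 = 37
p-value = P(T ≤ -1.3219) ≈ 0.097
Since p ≈ 0.097 > α = 0.01, fail to reject H0; the evidence is not statistically significant.

-1.3219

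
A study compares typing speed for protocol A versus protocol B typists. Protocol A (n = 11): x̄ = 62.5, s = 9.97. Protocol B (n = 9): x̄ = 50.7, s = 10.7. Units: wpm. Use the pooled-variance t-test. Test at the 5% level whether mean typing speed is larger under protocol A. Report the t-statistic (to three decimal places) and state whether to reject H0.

Let group 1 = protocol A, group 2 = protocol B. H0: μ_1 = μ_2; H1: μ_1 > μ_2 (two-sample pooled-variance t-test, right-tailed).
s_p² = [(11−1)·9.97² + (9−1)·10.7²]/(11+9−2) = 106.107
t = (62.5 − 50.7)/√[106.107·(1/11 + 1/9)] = 2.549
df = n₁ + n₂ − 2 = 18
p-value = P(T ≥ 2.549) ≈ 0.010
Since p ≈ 0.010 < α = 0.05, reject H0; the data support H1.

t = 2.549; reject H0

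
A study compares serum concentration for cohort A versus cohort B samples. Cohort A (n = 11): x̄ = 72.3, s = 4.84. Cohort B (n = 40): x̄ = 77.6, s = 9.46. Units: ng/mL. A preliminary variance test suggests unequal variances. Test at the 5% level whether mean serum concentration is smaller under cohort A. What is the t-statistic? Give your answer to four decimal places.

Let group 1 = cohort A, group 2 = cohort B. H0: μ_1 = μ_2; H1: μ_1 < μ_2 (Welch's two-sample t-test, left-tailed).
t = (x̄_1 − x̄_2)/√(s_1²/n_1 + s_2²/n_2) = (72.3 − 77.6)/√(4.84²/11 + 9.46²/40) = -2.5362
Welch–Satterthwaite df ≈ 32.77
p-value = P(T ≤ -2.5362) ≈ 0.0081
Since p ≈ 0.0081 < α = 0.05, reject H0; the evidence is statistically significant.

-2.5362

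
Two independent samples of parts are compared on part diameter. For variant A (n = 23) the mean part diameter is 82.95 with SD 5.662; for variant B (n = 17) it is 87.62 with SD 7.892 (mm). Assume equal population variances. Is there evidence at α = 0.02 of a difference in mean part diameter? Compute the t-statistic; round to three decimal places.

-2.182

Let group 1 = variant A, group 2 = variant B. H0: μ_1 = μ_2; H1: μ_1 ≠ μ_2 (two-sample pooled-variance t-test, two-sided).
s_p² = [(23−1)·5.662² + (17−1)·7.892²]/(23+17−2) = 44.7847
t = (82.95 − 87.62)/√[44.7847·(1/23 + 1/17)] = -2.182
df = n₁ + n₂ − 2 = 38
Two-sided p-value ≈ 0.0354
Since p ≈ 0.0354 > α = 0.02, fail to reject H0; the data do not provide sufficient evidence against H0.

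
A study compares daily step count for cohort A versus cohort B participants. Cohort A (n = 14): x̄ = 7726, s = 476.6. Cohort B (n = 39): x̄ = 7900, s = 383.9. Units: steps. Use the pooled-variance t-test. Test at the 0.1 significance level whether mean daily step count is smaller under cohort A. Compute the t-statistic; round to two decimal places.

Let group 1 = cohort A, group 2 = cohort B. H0: μ_1 = μ_2; H1: μ_1 < μ_2 (two-sample pooled-variance t-test, left-tailed).
s_p² = [(14−1)·476.6² + (39−1)·383.9²]/(14+39−2) = 167712
t = (7726 − 7900)/√[167712·(1/14 + 1/39)] = -1.36
df = n₁ + n₂ − 2 = 51
p-value = P(T ≤ -1.36) ≈ 0.089
Since p ≈ 0.089 < α = 0.1, reject H0; the evidence is statistically significant.

-1.36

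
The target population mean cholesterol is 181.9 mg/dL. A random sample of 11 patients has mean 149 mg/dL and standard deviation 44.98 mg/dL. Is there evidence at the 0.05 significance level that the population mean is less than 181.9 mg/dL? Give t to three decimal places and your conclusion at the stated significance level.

H0: μ = 181.9; H1: μ < 181.9 (one-sample t-test, left-tailed).
t = (x̄ − μ₀)/(s/√n) = (149 − 181.9)/(44.98/√11) = -2.426
df = n − 1 = 10
p-value = P(T ≤ -2.426) ≈ 0.018
Since p ≈ 0.018 < α = 0.05, reject H0; the data support H1.

t = -2.426; reject H0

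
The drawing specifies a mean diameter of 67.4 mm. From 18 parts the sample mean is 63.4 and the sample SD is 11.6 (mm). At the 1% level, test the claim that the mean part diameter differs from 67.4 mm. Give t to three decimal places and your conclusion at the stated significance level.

H0: μ = 67.4; H1: μ ≠ 67.4 (one-sample t-test, two-sided).
t = (x̄ − μ₀)/(s/√n) = (63.4 − 67.4)/(11.6/√18) = -1.463
df = n − 1 = 17
Two-sided p-value ≈ 0.162
Since p ≈ 0.162 > α = 0.01, fail to reject H0; the data do not provide sufficient evidence against H0.

t = -1.463; fail to reject H0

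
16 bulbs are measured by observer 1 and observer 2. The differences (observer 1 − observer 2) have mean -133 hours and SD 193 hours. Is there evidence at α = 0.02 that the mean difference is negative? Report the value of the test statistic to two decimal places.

-2.76

H0: μ_d = 0; H1: μ_d < 0 (paired t-test on the differences, left-tailed).
t = d̄/(s_d/√n) = -133/(193/√16) = -2.76
df = n − 1 = 15
p-value = P(T ≤ -2.76) ≈ 0.0073
Since p ≈ 0.0073 < α = 0.02, reject H0; the evidence is statistically significant.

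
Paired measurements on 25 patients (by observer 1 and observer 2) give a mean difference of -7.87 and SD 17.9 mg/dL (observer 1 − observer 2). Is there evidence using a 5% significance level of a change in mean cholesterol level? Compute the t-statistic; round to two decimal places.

H0: μ_d = 0; H1: μ_d ≠ 0 (paired t-test on the differences, two-sided).
t = d̄/(s_d/√n) = -7.87/(17.9/√25) = -2.20
df = n − 1 = 24
Two-sided p-value ≈ 0.0378
Since p ≈ 0.0378 < α = 0.05, reject H0; the evidence is statistically significant.

-2.20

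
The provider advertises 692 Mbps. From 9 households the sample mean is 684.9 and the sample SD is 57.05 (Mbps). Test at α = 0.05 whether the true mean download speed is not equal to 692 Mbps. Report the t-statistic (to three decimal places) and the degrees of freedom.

t = -0.373, df = 8

H0: μ = 692; H1: μ ≠ 692 (one-sample t-test, two-sided).
t = (x̄ − μ₀)/(s/√n) = (684.9 − 692)/(57.05/√9) = -0.373
df = n − 1 = 8
Two-sided p-value ≈ 0.7186
Since p ≈ 0.7186 > α = 0.05, fail to reject H0; the evidence is not statistically significant.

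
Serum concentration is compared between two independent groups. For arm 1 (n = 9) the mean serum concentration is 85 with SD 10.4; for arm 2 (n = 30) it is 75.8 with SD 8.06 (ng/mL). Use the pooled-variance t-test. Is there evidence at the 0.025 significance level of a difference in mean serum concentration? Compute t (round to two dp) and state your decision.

Let group 1 = arm 1, group 2 = arm 2. H0: μ_1 = μ_2; H1: μ_1 ≠ μ_2 (two-sample pooled-variance t-test, two-sided).
s_p² = [(9−1)·10.4² + (30−1)·8.06²]/(9+30−2) = 74.3034
t = (85 − 75.8)/√[74.3034·(1/9 + 1/30)] = 2.81
df = n₁ + n₂ − 2 = 37
Two-sided p-value ≈ 0.0079
Since p ≈ 0.0079 < α = 0.025, reject H0; the data support H1.

t = 2.81; reject H0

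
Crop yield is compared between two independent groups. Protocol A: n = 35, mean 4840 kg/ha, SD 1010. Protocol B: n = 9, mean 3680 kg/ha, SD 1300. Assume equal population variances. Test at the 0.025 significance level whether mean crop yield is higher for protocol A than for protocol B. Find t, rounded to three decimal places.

Let group 1 = protocol A, group 2 = protocol B. H0: μ_1 = μ_2; H1: μ_1 > μ_2 (two-sample pooled-variance t-test, right-tailed).
s_p² = [(35−1)·1010² + (9−1)·1300²]/(35+9−2) = 1147700
t = (4840 − 3680)/√[1147700·(1/35 + 1/9)] = 2.897
df = n₁ + n₂ − 2 = 42
p-value = P(T ≥ 2.897) ≈ 0.0030
Since p ≈ 0.0030 < α = 0.025, reject H0; the data support H1.

2.897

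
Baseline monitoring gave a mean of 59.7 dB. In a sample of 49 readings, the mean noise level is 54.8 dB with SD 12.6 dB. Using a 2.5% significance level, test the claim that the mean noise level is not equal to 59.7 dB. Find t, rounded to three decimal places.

-2.722

H0: μ = 59.7; H1: μ ≠ 59.7 (one-sample t-test, two-sided).
t = (x̄ − μ₀)/(s/√n) = (54.8 − 59.7)/(12.6/√49) = -2.722
df = n − 1 = 48
Two-sided p-value ≈ 0.0090
Since p ≈ 0.0090 < α = 0.025, reject H0; the evidence is statistically significant.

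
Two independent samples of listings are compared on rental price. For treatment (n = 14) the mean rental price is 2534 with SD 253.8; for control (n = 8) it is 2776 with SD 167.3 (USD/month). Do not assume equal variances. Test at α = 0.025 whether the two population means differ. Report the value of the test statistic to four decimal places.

-2.6889

Let group 1 = treatment, group 2 = control. H0: μ_1 = μ_2; H1: μ_1 ≠ μ_2 (Welch's two-sample t-test, two-sided).
t = (x̄_1 − x̄_2)/√(s_1²/n_1 + s_2²/n_2) = (2534 − 2776)/√(253.8²/14 + 167.3²/8) = -2.6889
Welch–Satterthwaite df ≈ 19.43
Two-sided p-value ≈ 0.014
Since p ≈ 0.014 < α = 0.025, reject H0; the evidence is statistically significant.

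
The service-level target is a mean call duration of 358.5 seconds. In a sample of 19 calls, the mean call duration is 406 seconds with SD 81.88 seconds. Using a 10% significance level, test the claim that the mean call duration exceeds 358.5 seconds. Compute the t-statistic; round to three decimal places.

2.529

H0: μ = 358.5; H1: μ > 358.5 (one-sample t-test, right-tailed).
t = (x̄ − μ₀)/(s/√n) = (406 − 358.5)/(81.88/√19) = 2.529
df = n − 1 = 18
p-value = P(T ≥ 2.529) ≈ 0.011
Since p ≈ 0.011 < α = 0.1, reject H0; the evidence is statistically significant.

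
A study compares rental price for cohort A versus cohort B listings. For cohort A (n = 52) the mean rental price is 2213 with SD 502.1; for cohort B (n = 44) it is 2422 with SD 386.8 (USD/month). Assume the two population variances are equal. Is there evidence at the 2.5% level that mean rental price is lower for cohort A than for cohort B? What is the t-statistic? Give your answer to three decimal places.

Let group 1 = cohort A, group 2 = cohort B. H0: μ_1 = μ_2; H1: μ_1 < μ_2 (two-sample pooled-variance t-test, left-tailed).
s_p² = [(52−1)·502.1² + (44−1)·386.8²]/(52+44−2) = 205221
t = (2213 − 2422)/√[205221·(1/52 + 1/44)] = -2.252
df = n₁ + n₂ − 2 = 94
p-value = P(T ≤ -2.252) ≈ 0.0133
Since p ≈ 0.0133 < α = 0.025, reject H0; the data support H1.

-2.252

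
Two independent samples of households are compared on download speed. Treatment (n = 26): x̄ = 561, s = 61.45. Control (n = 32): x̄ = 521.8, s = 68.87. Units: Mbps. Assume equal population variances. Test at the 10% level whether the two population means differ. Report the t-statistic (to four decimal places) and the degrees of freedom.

t = 2.2611, df = 56

Let group 1 = treatment, group 2 = control. H0: μ_1 = μ_2; H1: μ_1 ≠ μ_2 (two-sample pooled-variance t-test, two-sided).
s_p² = [(26−1)·61.45² + (32−1)·68.87²]/(26+32−2) = 4311.39
t = (561 − 521.8)/√[4311.39·(1/26 + 1/32)] = 2.2611
df = n₁ + n₂ − 2 = 56
Two-sided p-value ≈ 0.0277
Since p ≈ 0.0277 < α = 0.1, reject H0; the data support H1.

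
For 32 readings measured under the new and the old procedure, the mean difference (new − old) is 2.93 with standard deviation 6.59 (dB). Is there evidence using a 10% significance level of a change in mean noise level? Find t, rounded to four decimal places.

H0: μ_d = 0; H1: μ_d ≠ 0 (paired t-test on the differences, two-sided).
t = d̄/(s_d/√n) = 2.93/(6.59/√32) = 2.5151
df = n − 1 = 31
Two-sided p-value ≈ 0.0173
Since p ≈ 0.0173 < α = 0.1, reject H0; the data support H1.

2.5151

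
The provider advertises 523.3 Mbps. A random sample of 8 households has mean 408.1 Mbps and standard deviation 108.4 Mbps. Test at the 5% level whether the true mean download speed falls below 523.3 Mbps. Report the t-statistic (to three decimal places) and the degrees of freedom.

t = -3.006, df = 7

H0: μ = 523.3; H1: μ < 523.3 (one-sample t-test, left-tailed).
t = (x̄ − μ₀)/(s/√n) = (408.1 − 523.3)/(108.4/√8) = -3.006
df = n − 1 = 7
p-value = P(T ≤ -3.006) ≈ 0.0099
Since p ≈ 0.0099 < α = 0.05, reject H0; the evidence is statistically significant.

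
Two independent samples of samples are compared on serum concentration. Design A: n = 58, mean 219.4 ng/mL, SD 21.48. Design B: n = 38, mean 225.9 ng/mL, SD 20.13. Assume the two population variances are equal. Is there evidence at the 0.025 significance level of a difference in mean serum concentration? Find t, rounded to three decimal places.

Let group 1 = design A, group 2 = design B. H0: μ_1 = μ_2; H1: μ_1 ≠ μ_2 (two-sample pooled-variance t-test, two-sided).
s_p² = [(58−1)·21.48² + (38−1)·20.13²]/(58+38−2) = 439.28
t = (219.4 − 225.9)/√[439.28·(1/58 + 1/38)] = -1.486
df = n₁ + n₂ − 2 = 94
Two-sided p-value ≈ 0.1406
Since p ≈ 0.1406 > α = 0.025, fail to reject H0; the evidence is not statistically significant.

-1.486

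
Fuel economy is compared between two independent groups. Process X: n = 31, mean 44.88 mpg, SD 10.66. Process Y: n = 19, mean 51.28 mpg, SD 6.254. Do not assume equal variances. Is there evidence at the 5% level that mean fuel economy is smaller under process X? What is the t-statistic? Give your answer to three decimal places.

Let group 1 = process X, group 2 = process Y. H0: μ_1 = μ_2; H1: μ_1 < μ_2 (Welch's two-sample t-test, left-tailed).
t = (x̄_1 − x̄_2)/√(s_1²/n_1 + s_2²/n_2) = (44.88 − 51.28)/√(10.66²/31 + 6.254²/19) = -2.675
Welch–Satterthwaite df ≈ 47.95
p-value = P(T ≤ -2.675) ≈ 0.0051
Since p ≈ 0.0051 < α = 0.05, reject H0; the evidence is statistically significant.

-2.675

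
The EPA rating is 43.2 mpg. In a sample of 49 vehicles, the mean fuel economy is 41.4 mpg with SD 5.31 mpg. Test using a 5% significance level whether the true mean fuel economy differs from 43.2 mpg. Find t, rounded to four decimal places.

-2.3729

H0: μ = 43.2; H1: μ ≠ 43.2 (one-sample t-test, two-sided).
t = (x̄ − μ₀)/(s/√n) = (41.4 − 43.2)/(5.31/√49) = -2.3729
df = n − 1 = 48
Two-sided p-value ≈ 0.0217
Since p ≈ 0.0217 < α = 0.05, reject H0; the evidence is statistically significant.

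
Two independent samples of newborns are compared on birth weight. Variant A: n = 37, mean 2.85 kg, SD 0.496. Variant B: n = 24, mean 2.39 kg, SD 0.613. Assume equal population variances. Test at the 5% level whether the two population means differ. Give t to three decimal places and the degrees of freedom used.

Let group 1 = variant A, group 2 = variant B. H0: μ_1 = μ_2; H1: μ_1 ≠ μ_2 (two-sample pooled-variance t-test, two-sided).
s_p² = [(37−1)·0.496² + (24−1)·0.613²]/(37+24−2) = 0.296598
t = (2.85 − 2.39)/√[0.296598·(1/37 + 1/24)] = 3.223
df = n₁ + n₂ − 2 = 59
Two-sided p-value ≈ 0.002
Since p ≈ 0.002 < α = 0.05, reject H0; the evidence is statistically significant.

t = 3.223, df = 59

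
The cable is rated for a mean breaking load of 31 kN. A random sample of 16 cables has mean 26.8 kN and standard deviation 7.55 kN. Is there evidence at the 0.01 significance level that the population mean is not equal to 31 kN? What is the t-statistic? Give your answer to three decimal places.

-2.225

H0: μ = 31; H1: μ ≠ 31 (one-sample t-test, two-sided).
t = (x̄ − μ₀)/(s/√n) = (26.8 − 31)/(7.55/√16) = -2.225
df = n − 1 = 15
Two-sided p-value ≈ 0.042
Since p ≈ 0.042 > α = 0.01, fail to reject H0; the evidence is not statistically significant.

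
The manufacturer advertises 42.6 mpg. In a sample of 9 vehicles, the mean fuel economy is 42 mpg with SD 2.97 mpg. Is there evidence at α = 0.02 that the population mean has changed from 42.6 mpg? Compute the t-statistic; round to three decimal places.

H0: μ = 42.6; H1: μ ≠ 42.6 (one-sample t-test, two-sided).
t = (x̄ − μ₀)/(s/√n) = (42 − 42.6)/(2.97/√9) = -0.606
df = n − 1 = 8
Two-sided p-value ≈ 0.5613
Since p ≈ 0.5613 > α = 0.02, fail to reject H0; the evidence is not statistically significant.

-0.606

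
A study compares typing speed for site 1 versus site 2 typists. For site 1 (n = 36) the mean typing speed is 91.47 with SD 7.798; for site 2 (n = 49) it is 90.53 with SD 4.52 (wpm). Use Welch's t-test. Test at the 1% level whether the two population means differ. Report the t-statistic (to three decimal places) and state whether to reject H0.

Let group 1 = site 1, group 2 = site 2. H0: μ_1 = μ_2; H1: μ_1 ≠ μ_2 (Welch's two-sample t-test, two-sided).
t = (x̄_1 − x̄_2)/√(s_1²/n_1 + s_2²/n_2) = (91.47 − 90.53)/√(7.798²/36 + 4.52²/49) = 0.648
Welch–Satterthwaite df ≈ 52.10
Two-sided p-value ≈ 0.5200
Since p ≈ 0.5200 > α = 0.01, fail to reject H0; the evidence is not statistically significant.

t = 0.648; fail to reject H0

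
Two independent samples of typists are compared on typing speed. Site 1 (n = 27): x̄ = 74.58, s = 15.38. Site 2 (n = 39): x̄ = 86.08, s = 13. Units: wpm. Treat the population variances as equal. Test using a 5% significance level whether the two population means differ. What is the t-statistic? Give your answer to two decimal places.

-3.28

Let group 1 = site 1, group 2 = site 2. H0: μ_1 = μ_2; H1: μ_1 ≠ μ_2 (two-sample pooled-variance t-test, two-sided).
s_p² = [(27−1)·15.38² + (39−1)·13²]/(27+39−2) = 196.44
t = (74.58 − 86.08)/√[196.44·(1/27 + 1/39)] = -3.28
df = n₁ + n₂ − 2 = 64
Two-sided p-value ≈ 0.0017
Since p ≈ 0.0017 < α = 0.05, reject H0; the evidence is statistically significant.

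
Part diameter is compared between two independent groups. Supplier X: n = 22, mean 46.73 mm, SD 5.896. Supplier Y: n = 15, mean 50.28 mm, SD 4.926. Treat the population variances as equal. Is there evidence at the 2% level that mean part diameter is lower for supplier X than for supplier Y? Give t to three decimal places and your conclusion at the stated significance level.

t = -1.918; fail to reject H0

Let group 1 = supplier X, group 2 = supplier Y. H0: μ_1 = μ_2; H1: μ_1 < μ_2 (two-sample pooled-variance t-test, left-tailed).
s_p² = [(22−1)·5.896² + (15−1)·4.926²]/(22+15−2) = 30.5639
t = (46.73 − 50.28)/√[30.5639·(1/22 + 1/15)] = -1.918
df = n₁ + n₂ − 2 = 35
p-value = P(T ≤ -1.918) ≈ 0.032
Since p ≈ 0.032 > α = 0.02, fail to reject H0; the data do not provide sufficient evidence against H0.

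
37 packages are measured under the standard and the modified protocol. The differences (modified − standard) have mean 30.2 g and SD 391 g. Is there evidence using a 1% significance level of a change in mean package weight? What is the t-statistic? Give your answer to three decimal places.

0.470

H0: μ_d = 0; H1: μ_d ≠ 0 (paired t-test on the differences, two-sided).
t = d̄/(s_d/√n) = 30.2/(391/√37) = 0.470
df = n − 1 = 36
Two-sided p-value ≈ 0.6413
Since p ≈ 0.6413 > α = 0.01, fail to reject H0; the evidence is not statistically significant.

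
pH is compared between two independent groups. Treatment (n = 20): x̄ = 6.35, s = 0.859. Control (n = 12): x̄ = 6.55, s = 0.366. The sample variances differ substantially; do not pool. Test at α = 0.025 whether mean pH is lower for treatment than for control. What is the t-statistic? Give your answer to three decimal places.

Let group 1 = treatment, group 2 = control. H0: μ_1 = μ_2; H1: μ_1 < μ_2 (Welch's two-sample t-test, left-tailed).
t = (x̄_1 − x̄_2)/√(s_1²/n_1 + s_2²/n_2) = (6.35 − 6.55)/√(0.859²/20 + 0.366²/12) = -0.912
Welch–Satterthwaite df ≈ 27.84
p-value = P(T ≤ -0.912) ≈ 0.1847
Since p ≈ 0.1847 > α = 0.025, fail to reject H0; the evidence is not statistically significant.

-0.912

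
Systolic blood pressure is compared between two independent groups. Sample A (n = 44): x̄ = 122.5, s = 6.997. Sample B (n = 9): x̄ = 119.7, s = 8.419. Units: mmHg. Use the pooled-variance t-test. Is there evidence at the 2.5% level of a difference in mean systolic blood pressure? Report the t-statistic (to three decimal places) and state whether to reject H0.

t = 1.057; fail to reject H0

Let group 1 = sample A, group 2 = sample B. H0: μ_1 = μ_2; H1: μ_1 ≠ μ_2 (two-sample pooled-variance t-test, two-sided).
s_p² = [(44−1)·6.997² + (9−1)·8.419²]/(44+9−2) = 52.3967
t = (122.5 − 119.7)/√[52.3967·(1/44 + 1/9)] = 1.057
df = n₁ + n₂ − 2 = 51
Two-sided p-value ≈ 0.295
Since p ≈ 0.295 > α = 0.025, fail to reject H0; the data do not provide sufficient evidence against H0.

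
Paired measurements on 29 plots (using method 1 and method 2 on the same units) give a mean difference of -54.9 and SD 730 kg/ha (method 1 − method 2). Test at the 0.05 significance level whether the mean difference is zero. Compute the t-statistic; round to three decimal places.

H0: μ_d = 0; H1: μ_d ≠ 0 (paired t-test on the differences, two-sided).
t = d̄/(s_d/√n) = -54.9/(730/√29) = -0.405
df = n − 1 = 28
Two-sided p-value ≈ 0.689
Since p ≈ 0.689 > α = 0.05, fail to reject H0; the evidence is not statistically significant.

-0.405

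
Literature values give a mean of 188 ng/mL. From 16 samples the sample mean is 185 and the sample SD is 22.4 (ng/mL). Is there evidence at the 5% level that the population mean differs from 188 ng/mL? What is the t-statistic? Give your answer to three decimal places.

H0: μ = 188; H1: μ ≠ 188 (one-sample t-test, two-sided).
t = (x̄ − μ₀)/(s/√n) = (185 − 188)/(22.4/√16) = -0.536
df = n − 1 = 15
Two-sided p-value ≈ 0.6000
Since p ≈ 0.6000 > α = 0.05, fail to reject H0; the evidence is not statistically significant.

-0.536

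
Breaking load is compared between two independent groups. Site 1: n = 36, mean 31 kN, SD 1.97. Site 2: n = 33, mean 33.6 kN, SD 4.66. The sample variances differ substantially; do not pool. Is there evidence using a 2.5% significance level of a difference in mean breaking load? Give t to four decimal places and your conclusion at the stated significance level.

t = -2.9710; reject H0

Let group 1 = site 1, group 2 = site 2. H0: μ_1 = μ_2; H1: μ_1 ≠ μ_2 (Welch's two-sample t-test, two-sided).
t = (x̄_1 − x̄_2)/√(s_1²/n_1 + s_2²/n_2) = (31 − 33.6)/√(1.97²/36 + 4.66²/33) = -2.9710
Welch–Satterthwaite df ≈ 42.31
Two-sided p-value ≈ 0.005
Since p ≈ 0.005 < α = 0.025, reject H0; the evidence is statistically significant.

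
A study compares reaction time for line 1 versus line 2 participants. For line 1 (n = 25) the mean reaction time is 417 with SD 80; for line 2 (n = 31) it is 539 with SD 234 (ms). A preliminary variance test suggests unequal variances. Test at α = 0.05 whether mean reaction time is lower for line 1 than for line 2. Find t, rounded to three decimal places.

Let group 1 = line 1, group 2 = line 2. H0: μ_1 = μ_2; H1: μ_1 < μ_2 (Welch's two-sample t-test, left-tailed).
t = (x̄_1 − x̄_2)/√(s_1²/n_1 + s_2²/n_2) = (417 − 539)/√(80²/25 + 234²/31) = -2.713
Welch–Satterthwaite df ≈ 38.32
p-value = P(T ≤ -2.713) ≈ 0.0050
Since p ≈ 0.0050 < α = 0.05, reject H0; the evidence is statistically significant.

-2.713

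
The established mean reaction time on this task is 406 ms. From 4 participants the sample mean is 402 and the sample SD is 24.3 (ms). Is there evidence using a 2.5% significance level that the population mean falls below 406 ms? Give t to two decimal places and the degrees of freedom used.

t = -0.33, df = 3

H0: μ = 406; H1: μ < 406 (one-sample t-test, left-tailed).
t = (x̄ − μ₀)/(s/√n) = (402 − 406)/(24.3/√4) = -0.33
df = n − 1 = 3
p-value = P(T ≤ -0.33) ≈ 0.3818
Since p ≈ 0.3818 > α = 0.025, fail to reject H0; the data do not provide sufficient evidence against H0.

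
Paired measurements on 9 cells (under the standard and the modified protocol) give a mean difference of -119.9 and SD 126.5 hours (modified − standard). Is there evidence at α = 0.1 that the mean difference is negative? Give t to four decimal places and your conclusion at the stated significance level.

H0: μ_d = 0; H1: μ_d < 0 (paired t-test on the differences, left-tailed).
t = d̄/(s_d/√n) = -119.9/(126.5/√9) = -2.8435
df = n − 1 = 8
p-value = P(T ≤ -2.8435) ≈ 0.011
Since p ≈ 0.011 < α = 0.1, reject H0; the evidence is statistically significant.

t = -2.8435; reject H0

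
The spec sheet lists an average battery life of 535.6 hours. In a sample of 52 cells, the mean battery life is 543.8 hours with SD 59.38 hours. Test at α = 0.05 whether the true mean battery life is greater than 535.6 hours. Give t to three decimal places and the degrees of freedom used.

t = 0.996, df = 51

H0: μ = 535.6; H1: μ > 535.6 (one-sample t-test, right-tailed).
t = (x̄ − μ₀)/(s/√n) = (543.8 − 535.6)/(59.38/√52) = 0.996
df = n − 1 = 51
p-value = P(T ≥ 0.996) ≈ 0.162
Since p ≈ 0.162 > α = 0.05, fail to reject H0; the data do not provide sufficient evidence against H0.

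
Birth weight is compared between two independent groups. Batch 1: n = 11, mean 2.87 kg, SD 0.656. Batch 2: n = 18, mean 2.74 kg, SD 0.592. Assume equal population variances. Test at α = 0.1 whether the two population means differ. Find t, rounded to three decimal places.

0.551

Let group 1 = batch 1, group 2 = batch 2. H0: μ_1 = μ_2; H1: μ_1 ≠ μ_2 (two-sample pooled-variance t-test, two-sided).
s_p² = [(11−1)·0.656² + (18−1)·0.592²]/(11+18−2) = 0.380046
t = (2.87 − 2.74)/√[0.380046·(1/11 + 1/18)] = 0.551
df = n₁ + n₂ − 2 = 27
Two-sided p-value ≈ 0.5862
Since p ≈ 0.5862 > α = 0.1, fail to reject H0; the data do not provide sufficient evidence against H0.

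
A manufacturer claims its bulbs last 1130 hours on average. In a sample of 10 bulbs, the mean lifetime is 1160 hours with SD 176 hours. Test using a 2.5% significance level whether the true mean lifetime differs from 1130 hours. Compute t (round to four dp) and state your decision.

H0: μ = 1130; H1: μ ≠ 1130 (one-sample t-test, two-sided).
t = (x̄ − μ₀)/(s/√n) = (1160 − 1130)/(176/√10) = 0.5390
df = n − 1 = 9
Two-sided p-value ≈ 0.603
Since p ≈ 0.603 > α = 0.025, fail to reject H0; the data do not provide sufficient evidence against H0.

t = 0.5390; fail to reject H0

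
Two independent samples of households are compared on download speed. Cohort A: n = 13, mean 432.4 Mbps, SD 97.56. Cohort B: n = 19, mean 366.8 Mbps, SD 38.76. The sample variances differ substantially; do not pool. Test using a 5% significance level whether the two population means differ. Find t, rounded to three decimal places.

Let group 1 = cohort A, group 2 = cohort B. H0: μ_1 = μ_2; H1: μ_1 ≠ μ_2 (Welch's two-sample t-test, two-sided).
t = (x̄_1 − x̄_2)/√(s_1²/n_1 + s_2²/n_2) = (432.4 − 366.8)/√(97.56²/13 + 38.76²/19) = 2.303
Welch–Satterthwaite df ≈ 14.62
Two-sided p-value ≈ 0.0364
Since p ≈ 0.0364 < α = 0.05, reject H0; the data support H1.

2.303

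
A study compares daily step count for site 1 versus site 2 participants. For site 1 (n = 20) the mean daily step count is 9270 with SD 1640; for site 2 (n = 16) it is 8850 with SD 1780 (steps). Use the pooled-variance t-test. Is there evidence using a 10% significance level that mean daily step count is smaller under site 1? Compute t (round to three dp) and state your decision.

t = 0.735; fail to reject H0

Let group 1 = site 1, group 2 = site 2. H0: μ_1 = μ_2; H1: μ_1 < μ_2 (two-sample pooled-variance t-test, left-tailed).
s_p² = [(20−1)·1640² + (16−1)·1780²]/(20+16−2) = 2900840
t = (9270 − 8850)/√[2900840·(1/20 + 1/16)] = 0.735
df = n₁ + n₂ − 2 = 34
p-value = P(T ≤ 0.735) ≈ 0.7664
Since p ≈ 0.7664 > α = 0.1, fail to reject H0; the data do not provide sufficient evidence against H0.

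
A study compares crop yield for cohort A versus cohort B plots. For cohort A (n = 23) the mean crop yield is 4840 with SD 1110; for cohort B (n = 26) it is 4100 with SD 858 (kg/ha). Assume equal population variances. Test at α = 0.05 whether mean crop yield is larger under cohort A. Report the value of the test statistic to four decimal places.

2.6271

Let group 1 = cohort A, group 2 = cohort B. H0: μ_1 = μ_2; H1: μ_1 > μ_2 (two-sample pooled-variance t-test, right-tailed).
s_p² = [(23−1)·1110² + (26−1)·858²]/(23+26−2) = 968304
t = (4840 − 4100)/√[968304·(1/23 + 1/26)] = 2.6271
df = n₁ + n₂ − 2 = 47
p-value = P(T ≥ 2.6271) ≈ 0.0058
Since p ≈ 0.0058 < α = 0.05, reject H0; the evidence is statistically significant.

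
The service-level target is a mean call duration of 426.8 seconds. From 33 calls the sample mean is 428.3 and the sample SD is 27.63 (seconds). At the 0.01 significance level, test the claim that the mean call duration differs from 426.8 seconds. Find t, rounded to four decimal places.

0.3119

H0: μ = 426.8; H1: μ ≠ 426.8 (one-sample t-test, two-sided).
t = (x̄ − μ₀)/(s/√n) = (428.3 − 426.8)/(27.63/√33) = 0.3119
df = n − 1 = 32
Two-sided p-value ≈ 0.757
Since p ≈ 0.757 > α = 0.01, fail to reject H0; the evidence is not statistically significant.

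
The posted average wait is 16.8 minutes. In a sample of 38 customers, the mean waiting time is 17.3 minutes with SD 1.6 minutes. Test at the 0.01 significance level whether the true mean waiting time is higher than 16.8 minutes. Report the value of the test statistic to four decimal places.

H0: μ = 16.8; H1: μ > 16.8 (one-sample t-test, right-tailed).
t = (x̄ − μ₀)/(s/√n) = (17.3 − 16.8)/(1.6/√38) = 1.9264
df = n − 1 = 37
p-value = P(T ≥ 1.9264) ≈ 0.031
Since p ≈ 0.031 > α = 0.01, fail to reject H0; the evidence is not statistically significant.

1.9264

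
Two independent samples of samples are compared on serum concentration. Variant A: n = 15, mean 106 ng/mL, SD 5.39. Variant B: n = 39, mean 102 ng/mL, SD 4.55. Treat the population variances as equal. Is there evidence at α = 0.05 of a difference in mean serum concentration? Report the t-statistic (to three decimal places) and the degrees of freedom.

Let group 1 = variant A, group 2 = variant B. H0: μ_1 = μ_2; H1: μ_1 ≠ μ_2 (two-sample pooled-variance t-test, two-sided).
s_p² = [(15−1)·5.39² + (39−1)·4.55²]/(15+39−2) = 22.9505
t = (106 − 102)/√[22.9505·(1/15 + 1/39)] = 2.748
df = n₁ + n₂ − 2 = 52
Two-sided p-value ≈ 0.0082
Since p ≈ 0.0082 < α = 0.05, reject H0; the evidence is statistically significant.

t = 2.748, df = 52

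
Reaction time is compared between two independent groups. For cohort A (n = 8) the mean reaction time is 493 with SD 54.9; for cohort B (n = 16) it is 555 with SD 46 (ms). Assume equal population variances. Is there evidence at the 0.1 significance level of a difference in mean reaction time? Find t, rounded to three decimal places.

Let group 1 = cohort A, group 2 = cohort B. H0: μ_1 = μ_2; H1: μ_1 ≠ μ_2 (two-sample pooled-variance t-test, two-sided).
s_p² = [(8−1)·54.9² + (16−1)·46²]/(8+16−2) = 2401.73
t = (493 − 555)/√[2401.73·(1/8 + 1/16)] = -2.922
df = n₁ + n₂ − 2 = 22
Two-sided p-value ≈ 0.008
Since p ≈ 0.008 < α = 0.1, reject H0; the data support H1.

-2.922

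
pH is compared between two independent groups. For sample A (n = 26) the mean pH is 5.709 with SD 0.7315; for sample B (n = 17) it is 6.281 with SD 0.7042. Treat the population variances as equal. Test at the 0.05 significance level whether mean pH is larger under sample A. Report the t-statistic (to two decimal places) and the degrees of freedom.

Let group 1 = sample A, group 2 = sample B. H0: μ_1 = μ_2; H1: μ_1 > μ_2 (two-sample pooled-variance t-test, right-tailed).
s_p² = [(26−1)·0.7315² + (17−1)·0.7042²]/(26+17−2) = 0.519797
t = (5.709 − 6.281)/√[0.519797·(1/26 + 1/17)] = -2.54
df = n₁ + n₂ − 2 = 41
p-value = P(T ≥ -2.54) ≈ 0.9926
Since p ≈ 0.9926 > α = 0.05, fail to reject H0; the evidence is not statistically significant.

t = -2.54, df = 41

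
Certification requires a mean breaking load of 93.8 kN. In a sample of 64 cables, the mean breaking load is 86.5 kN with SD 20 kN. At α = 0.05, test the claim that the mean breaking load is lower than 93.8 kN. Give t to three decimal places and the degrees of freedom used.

H0: μ = 93.8; H1: μ < 93.8 (one-sample t-test, left-tailed).
t = (x̄ − μ₀)/(s/√n) = (86.5 − 93.8)/(20/√64) = -2.920
df = n − 1 = 63
p-value = P(T ≤ -2.920) ≈ 0.002
Since p ≈ 0.002 < α = 0.05, reject H0; the evidence is statistically significant.

t = -2.920, df = 63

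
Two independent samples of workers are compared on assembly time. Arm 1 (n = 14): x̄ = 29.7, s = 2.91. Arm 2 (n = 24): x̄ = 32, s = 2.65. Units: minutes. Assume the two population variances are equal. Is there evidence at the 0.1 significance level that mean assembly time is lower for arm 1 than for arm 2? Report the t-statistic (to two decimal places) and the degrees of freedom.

Let group 1 = arm 1, group 2 = arm 2. H0: μ_1 = μ_2; H1: μ_1 < μ_2 (two-sample pooled-variance t-test, left-tailed).
s_p² = [(14−1)·2.91² + (24−1)·2.65²]/(14+24−2) = 7.54452
t = (29.7 − 32)/√[7.54452·(1/14 + 1/24)] = -2.49
df = n₁ + n₂ − 2 = 36
p-value = P(T ≤ -2.49) ≈ 0.009
Since p ≈ 0.009 < α = 0.1, reject H0; the evidence is statistically significant.

t = -2.49, df = 36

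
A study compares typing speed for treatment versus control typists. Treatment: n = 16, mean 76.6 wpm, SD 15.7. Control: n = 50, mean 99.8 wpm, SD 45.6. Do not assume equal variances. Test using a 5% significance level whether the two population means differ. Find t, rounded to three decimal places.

Let group 1 = treatment, group 2 = control. H0: μ_1 = μ_2; H1: μ_1 ≠ μ_2 (Welch's two-sample t-test, two-sided).
t = (x̄_1 − x̄_2)/√(s_1²/n_1 + s_2²/n_2) = (76.6 − 99.8)/√(15.7²/16 + 45.6²/50) = -3.073
Welch–Satterthwaite df ≈ 63.54
Two-sided p-value ≈ 0.003
Since p ≈ 0.003 < α = 0.05, reject H0; the data support H1.

-3.073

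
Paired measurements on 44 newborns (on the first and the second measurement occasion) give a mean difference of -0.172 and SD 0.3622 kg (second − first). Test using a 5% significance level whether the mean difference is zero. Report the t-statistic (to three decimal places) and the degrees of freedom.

t = -3.150, df = 43

H0: μ_d = 0; H1: μ_d ≠ 0 (paired t-test on the differences, two-sided).
t = d̄/(s_d/√n) = -0.172/(0.3622/√44) = -3.150
df = n − 1 = 43
Two-sided p-value ≈ 0.0030
Since p ≈ 0.0030 < α = 0.05, reject H0; the evidence is statistically significant.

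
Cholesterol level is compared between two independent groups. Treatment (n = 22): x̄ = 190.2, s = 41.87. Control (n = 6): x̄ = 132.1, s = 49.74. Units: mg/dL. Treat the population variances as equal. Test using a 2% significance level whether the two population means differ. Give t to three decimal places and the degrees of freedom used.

t = 2.900, df = 26

Let group 1 = treatment, group 2 = control. H0: μ_1 = μ_2; H1: μ_1 ≠ μ_2 (two-sample pooled-variance t-test, two-sided).
s_p² = [(22−1)·41.87² + (6−1)·49.74²]/(22+6−2) = 1891.75
t = (190.2 − 132.1)/√[1891.75·(1/22 + 1/6)] = 2.900
df = n₁ + n₂ − 2 = 26
Two-sided p-value ≈ 0.0075
Since p ≈ 0.0075 < α = 0.02, reject H0; the data support H1.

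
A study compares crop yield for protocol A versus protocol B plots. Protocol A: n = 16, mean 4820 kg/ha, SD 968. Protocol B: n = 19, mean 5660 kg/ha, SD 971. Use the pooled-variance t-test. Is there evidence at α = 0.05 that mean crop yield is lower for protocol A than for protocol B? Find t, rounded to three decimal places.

-2.553

Let group 1 = protocol A, group 2 = protocol B. H0: μ_1 = μ_2; H1: μ_1 < μ_2 (two-sample pooled-variance t-test, left-tailed).
s_p² = [(16−1)·968² + (19−1)·971²]/(16+19−2) = 940197
t = (4820 − 5660)/√[940197·(1/16 + 1/19)] = -2.553
df = n₁ + n₂ − 2 = 33
p-value = P(T ≤ -2.553) ≈ 0.008
Since p ≈ 0.008 < α = 0.05, reject H0; the data support H1.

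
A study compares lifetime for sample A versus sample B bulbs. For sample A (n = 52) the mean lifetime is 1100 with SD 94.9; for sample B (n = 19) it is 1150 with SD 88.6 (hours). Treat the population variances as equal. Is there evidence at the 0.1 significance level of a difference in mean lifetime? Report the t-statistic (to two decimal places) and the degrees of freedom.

Let group 1 = sample A, group 2 = sample B. H0: μ_1 = μ_2; H1: μ_1 ≠ μ_2 (two-sample pooled-variance t-test, two-sided).
s_p² = [(52−1)·94.9² + (19−1)·88.6²]/(52+19−2) = 8704.43
t = (1100 − 1150)/√[8704.43·(1/52 + 1/19)] = -2.00
df = n₁ + n₂ − 2 = 69
Two-sided p-value ≈ 0.0495
Since p ≈ 0.0495 < α = 0.1, reject H0; the evidence is statistically significant.

t = -2.00, df = 69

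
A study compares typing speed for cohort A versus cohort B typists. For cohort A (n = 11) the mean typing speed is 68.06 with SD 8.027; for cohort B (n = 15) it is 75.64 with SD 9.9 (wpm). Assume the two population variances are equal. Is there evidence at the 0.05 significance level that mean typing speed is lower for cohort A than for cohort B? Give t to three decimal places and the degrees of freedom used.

Let group 1 = cohort A, group 2 = cohort B. H0: μ_1 = μ_2; H1: μ_1 < μ_2 (two-sample pooled-variance t-test, left-tailed).
s_p² = [(11−1)·8.027² + (15−1)·9.9²]/(11+15−2) = 84.0195
t = (68.06 − 75.64)/√[84.0195·(1/11 + 1/15)] = -2.083
df = n₁ + n₂ − 2 = 24
p-value = P(T ≤ -2.083) ≈ 0.0240
Since p ≈ 0.0240 < α = 0.05, reject H0; the evidence is statistically significant.

t = -2.083, df = 24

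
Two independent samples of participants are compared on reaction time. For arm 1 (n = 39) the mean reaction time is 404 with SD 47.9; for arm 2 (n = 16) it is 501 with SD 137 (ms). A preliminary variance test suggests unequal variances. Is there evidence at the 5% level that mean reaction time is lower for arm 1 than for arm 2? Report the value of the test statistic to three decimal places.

-2.764

Let group 1 = arm 1, group 2 = arm 2. H0: μ_1 = μ_2; H1: μ_1 < μ_2 (Welch's two-sample t-test, left-tailed).
t = (x̄_1 − x̄_2)/√(s_1²/n_1 + s_2²/n_2) = (404 − 501)/√(47.9²/39 + 137²/16) = -2.764
Welch–Satterthwaite df ≈ 16.53
p-value = P(T ≤ -2.764) ≈ 0.0068
Since p ≈ 0.0068 < α = 0.05, reject H0; the evidence is statistically significant.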